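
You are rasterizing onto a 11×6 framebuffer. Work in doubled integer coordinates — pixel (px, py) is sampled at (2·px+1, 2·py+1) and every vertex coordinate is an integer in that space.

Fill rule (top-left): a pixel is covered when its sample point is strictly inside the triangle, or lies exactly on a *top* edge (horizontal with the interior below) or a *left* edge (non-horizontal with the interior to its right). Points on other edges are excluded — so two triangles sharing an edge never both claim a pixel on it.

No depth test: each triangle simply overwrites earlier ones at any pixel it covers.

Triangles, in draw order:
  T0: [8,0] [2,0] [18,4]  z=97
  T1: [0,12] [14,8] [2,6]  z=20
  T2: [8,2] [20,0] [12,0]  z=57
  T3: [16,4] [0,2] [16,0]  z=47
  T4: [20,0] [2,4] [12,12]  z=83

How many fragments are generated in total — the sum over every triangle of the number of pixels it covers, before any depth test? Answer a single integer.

T0:
  2·area = 24  (B↔C swapped to make it positive)
  edge (8, 0)→(18, 4): d=(10,4) right/bottom  bias=-1
  edge (18, 4)→(2, 0): d=(-16,-4) top-left  bias=+0
  edge (2, 0)→(8, 0): d=(6,0) top-left  bias=+0
    (3,0)@(7, 1): e=[14,4,6] → #
    (4,0)@(9, 1): e=[6,12,6] → #
    (5,0)@(11, 1): e=[-2,20,6] → ·
    (3,1)@(7, 3): e=[34,-28,18] → ·
    (4,1)@(9, 3): e=[26,-20,18] → ·
    (7,1)@(15, 3): e=[2,4,18] → #
    (8,1)@(17, 3): e=[-6,12,18] → ·
    (7,2)@(15, 5): e=[22,-28,30] → ·
  covered (3 px):
    · · · # # · · · · · ·
    · · · · · · · # · · ·
    · · · · · · · · · · ·
    · · · · · · · · · · ·
    · · · · · · · · · · ·
    · · · · · · · · · · ·
T1:
  2·area = 76  (B↔C swapped to make it positive)
  edge (0, 12)→(2, 6): d=(2,-6) top-left  bias=+0
  edge (2, 6)→(14, 8): d=(12,2) right/bottom  bias=-1
  edge (14, 8)→(0, 12): d=(-14,4) right/bottom  bias=-1
    (1,1)@(3, 3): e=[0,-38,114] → ·  [on edge]
    (1,3)@(3, 7): e=[8,10,58] → #
    (2,3)@(5, 7): e=[20,6,50] → #
    (3,3)@(7, 7): e=[32,2,42] → #
    (4,3)@(9, 7): e=[44,-2,34] → ·
    (0,4)@(1, 9): e=[0,38,38] → #  [on edge]
    (4,4)@(9, 9): e=[48,22,6] → #
    (5,4)@(11, 9): e=[60,18,-2] → ·
    (0,5)@(1, 11): e=[4,62,10] → #
    (2,5)@(5, 11): e=[28,54,-6] → ·
    (3,5)@(7, 11): e=[40,50,-14] → ·
    (4,5)@(9, 11): e=[52,46,-22] → ·
  covered (10 px):
    · · · · · · · · · · ·
    · · · · · · · · · · ·
    · · · · · · · · · · ·
    · # # # · · · · · · ·
    # # # # # · · · · · ·
    # # · · · · · · · · ·
T2:
  2·area = 16  (B↔C swapped to make it positive)
  edge (8, 2)→(12, 0): d=(4,-2) top-left  bias=+0
  edge (12, 0)→(20, 0): d=(8,0) top-left  bias=+0
  edge (20, 0)→(8, 2): d=(-12,2) right/bottom  bias=-1
    (5,0)@(11, 1): e=[2,8,6] → #
    (6,0)@(13, 1): e=[6,8,2] → #
    (7,0)@(15, 1): e=[10,8,-2] → ·
    (5,1)@(11, 3): e=[10,24,-18] → ·
    (6,1)@(13, 3): e=[14,24,-22] → ·
  covered (2 px):
    · · · · · # # · · · ·
    · · · · · · · · · · ·
    · · · · · · · · · · ·
    · · · · · · · · · · ·
    · · · · · · · · · · ·
    · · · · · · · · · · ·
T3:
  2·area = 64
  edge (16, 4)→(0, 2): d=(-16,-2) top-left  bias=+0
  edge (0, 2)→(16, 0): d=(16,-2) top-left  bias=+0
  edge (16, 0)→(16, 4): d=(0,4) right/bottom  bias=-1
    (4,0)@(9, 1): e=[34,2,28] → #
    (5,0)@(11, 1): e=[38,6,20] → #
    (6,0)@(13, 1): e=[42,10,12] → #
    (7,0)@(15, 1): e=[46,14,4] → #
    (8,0)@(17, 1): e=[50,18,-4] → ·
    (4,1)@(9, 3): e=[2,34,28] → #
    (8,1)@(17, 3): e=[18,50,-4] → ·
    (4,2)@(9, 5): e=[-30,66,28] → ·
    (5,2)@(11, 5): e=[-26,70,20] → ·
    (6,2)@(13, 5): e=[-22,74,12] → ·
    (7,2)@(15, 5): e=[-18,78,4] → ·
  covered (8 px):
    · · · · # # # # · · ·
    · · · · # # # # · · ·
    · · · · · · · · · · ·
    · · · · · · · · · · ·
    · · · · · · · · · · ·
    · · · · · · · · · · ·
T4:
  2·area = 184  (B↔C swapped to make it positive)
  edge (20, 0)→(12, 12): d=(-8,12) right/bottom  bias=-1
  edge (12, 12)→(2, 4): d=(-10,-8) top-left  bias=+0
  edge (2, 4)→(20, 0): d=(18,-4) top-left  bias=+0
    (8,0)@(17, 1): e=[28,150,6] → #
    (9,0)@(19, 1): e=[4,166,14] → #
    (10,0)@(21, 1): e=[-20,182,22] → ·
    (3,1)@(7, 3): e=[132,50,2] → #
    (4,1)@(9, 3): e=[108,66,10] → #
    (5,1)@(11, 3): e=[84,82,18] → #
    (6,1)@(13, 3): e=[60,98,26] → #
    (7,1)@(15, 3): e=[36,114,34] → #
    (9,1)@(19, 3): e=[-12,146,50] → ·
    (2,2)@(5, 5): e=[140,14,30] → #
    (8,2)@(17, 5): e=[-4,110,78] → ·
    (2,3)@(5, 7): e=[124,-6,66] → ·
  covered (23 px):
    · · · · · · · · # # ·
    · · · # # # # # # · ·
    · · # # # # # # · · ·
    · · · # # # # # · · ·
    · · · · # # # · · · ·
    · · · · · # · · · · ·

Answer: 46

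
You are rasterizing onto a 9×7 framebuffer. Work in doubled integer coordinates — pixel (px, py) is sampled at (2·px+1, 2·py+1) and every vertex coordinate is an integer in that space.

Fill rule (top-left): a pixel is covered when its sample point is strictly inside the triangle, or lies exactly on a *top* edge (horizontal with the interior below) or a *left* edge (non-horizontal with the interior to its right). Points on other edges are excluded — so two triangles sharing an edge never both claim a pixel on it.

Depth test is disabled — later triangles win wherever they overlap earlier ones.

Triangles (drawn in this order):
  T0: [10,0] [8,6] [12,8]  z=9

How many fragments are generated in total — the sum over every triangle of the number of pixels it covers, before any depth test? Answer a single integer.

T0:
  2·area = 28  (B↔C swapped to make it positive)
  edge (10, 0)→(12, 8): d=(2,8) right/bottom  bias=-1
  edge (12, 8)→(8, 6): d=(-4,-2) top-left  bias=+0
  edge (8, 6)→(10, 0): d=(2,-6) top-left  bias=+0
    (4,1)@(9, 3): e=[14,14,0] → #  [on edge]
    (5,1)@(11, 3): e=[-2,18,12] → ·
    (4,2)@(9, 5): e=[18,6,4] → #
    (5,2)@(11, 5): e=[2,10,16] → #
    (6,2)@(13, 5): e=[-14,14,28] → ·
    (4,3)@(9, 7): e=[22,-2,8] → ·
    (5,3)@(11, 7): e=[6,2,20] → #
    (6,3)@(13, 7): e=[-10,6,32] → ·
    (3,4)@(7, 9): e=[42,-14,0] → ·  [on edge]
    (5,4)@(11, 9): e=[10,-6,24] → ·
  covered (4 px):
    · · · · · · · · ·
    · · · · # · · · ·
    · · · · # # · · ·
    · · · · · # · · ·
    · · · · · · · · ·
    · · · · · · · · ·
    · · · · · · · · ·

Result: 4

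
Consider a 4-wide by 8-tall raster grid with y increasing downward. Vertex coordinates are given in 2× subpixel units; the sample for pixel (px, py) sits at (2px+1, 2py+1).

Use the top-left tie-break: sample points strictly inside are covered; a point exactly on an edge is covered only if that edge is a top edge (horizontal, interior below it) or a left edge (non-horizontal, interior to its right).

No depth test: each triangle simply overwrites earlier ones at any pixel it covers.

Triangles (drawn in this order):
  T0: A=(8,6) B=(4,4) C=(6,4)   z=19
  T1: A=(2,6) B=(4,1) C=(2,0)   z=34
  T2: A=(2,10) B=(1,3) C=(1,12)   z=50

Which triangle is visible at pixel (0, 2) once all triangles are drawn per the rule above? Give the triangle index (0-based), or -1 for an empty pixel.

T0:
  2·area = 4
  edge (8, 6)→(4, 4): d=(-4,-2) top-left  bias=+0
  edge (4, 4)→(6, 4): d=(2,0) top-left  bias=+0
  edge (6, 4)→(8, 6): d=(2,2) right/bottom  bias=-1
    (1,0)@(3, 1): e=[10,-6,0] → .  [on edge]
    (2,1)@(5, 3): e=[6,-2,0] → .  [on edge]
    (3,2)@(7, 5): e=[2,2,0] → .  [on edge]
  covered (0 px):
    . . . .
    . . . .
    . . . .
    . . . .
    . . . .
    . . . .
    . . . .
    . . . .
T1:
  2·area = 12  (B↔C swapped to make it positive)
  edge (2, 6)→(2, 0): d=(0,-6) top-left  bias=+0
  edge (2, 0)→(4, 1): d=(2,1) right/bottom  bias=-1
  edge (4, 1)→(2, 6): d=(-2,5) right/bottom  bias=-1
    (1,0)@(3, 1): e=[6,1,5] → X
    (2,0)@(5, 1): e=[18,-1,-5] → .
    (1,1)@(3, 3): e=[6,5,1] → X
    (2,1)@(5, 3): e=[18,3,-9] → .
    (1,2)@(3, 5): e=[6,9,-3] → .
  covered (2 px):
    . X . .
    . X . .
    . . . .
    . . . .
    . . . .
    . . . .
    . . . .
    . . . .
T2:
  2·area = 9  (B↔C swapped to make it positive)
  edge (2, 10)→(1, 12): d=(-1,2) right/bottom  bias=-1
  edge (1, 12)→(1, 3): d=(0,-9) top-left  bias=+0
  edge (1, 3)→(2, 10): d=(1,7) right/bottom  bias=-1
    (0,0)@(1, 1): e=[11,0,-2] → .  [on edge]
    (0,1)@(1, 3): e=[9,0,0] → .  [on edge]
    (0,2)@(1, 5): e=[7,0,2] → X  [on edge]
    (1,2)@(3, 5): e=[3,18,-12] → .
    (0,3)@(1, 7): e=[5,0,4] → X  [on edge]
    (1,3)@(3, 7): e=[1,18,-10] → .
    (0,4)@(1, 9): e=[3,0,6] → X  [on edge]
    (1,4)@(3, 9): e=[-1,18,-8] → .
    (0,5)@(1, 11): e=[1,0,8] → X  [on edge]
    (1,5)@(3, 11): e=[-3,18,-6] → .
    (0,6)@(1, 13): e=[-1,0,10] → .  [on edge]
    (0,7)@(1, 15): e=[-3,0,12] → .  [on edge]
  covered (4 px):
    . . . .
    . . . .
    X . . .
    X . . .
    X . . .
    X . . .
    . . . .
    . . . .

Z-buffer (winner per pixel, '.' = empty):
  . 1 . .
  . 1 . .
  2 . . .
  2 . . .
  2 . . .
  2 . . .
  . . . .
  . . . .

Final: 2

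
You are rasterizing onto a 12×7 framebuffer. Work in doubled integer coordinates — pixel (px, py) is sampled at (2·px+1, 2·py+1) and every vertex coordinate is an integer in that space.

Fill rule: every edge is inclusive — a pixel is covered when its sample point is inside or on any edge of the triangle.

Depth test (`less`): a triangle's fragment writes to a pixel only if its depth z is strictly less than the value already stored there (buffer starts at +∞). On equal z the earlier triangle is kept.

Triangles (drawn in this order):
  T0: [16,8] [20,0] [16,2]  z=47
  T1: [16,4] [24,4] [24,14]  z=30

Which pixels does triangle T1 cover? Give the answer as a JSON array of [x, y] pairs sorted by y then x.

T0:
  2·area = 24  (B↔C swapped to make it positive)
  edge (16, 8)→(16, 2): d=(0,-6) inclusive
  edge (16, 2)→(20, 0): d=(4,-2) inclusive
  edge (20, 0)→(16, 8): d=(-4,8) inclusive
    (9,0)@(19, 1): e=[18,2,4] → X
    (10,0)@(21, 1): e=[30,6,-12] → .
    (8,1)@(17, 3): e=[6,6,12] → X
    (9,1)@(19, 3): e=[18,10,-4] → .
    (8,2)@(17, 5): e=[6,14,4] → X
    (9,2)@(19, 5): e=[18,18,-12] → .
    (8,3)@(17, 7): e=[6,22,-4] → .
  covered (3 px):
    . . . . . . . . . X . .
    . . . . . . . . X . . .
    . . . . . . . . X . . .
    . . . . . . . . . . . .
    . . . . . . . . . . . .
    . . . . . . . . . . . .
    . . . . . . . . . . . .
T1:
  2·area = 80
  edge (16, 4)→(24, 4): d=(8,0) inclusive
  edge (24, 4)→(24, 14): d=(0,10) inclusive
  edge (24, 14)→(16, 4): d=(-8,-10) inclusive
    (8,2)@(17, 5): e=[8,70,2] → X
    (9,2)@(19, 5): e=[8,50,22] → X
    (10,2)@(21, 5): e=[8,30,42] → X
    (11,2)@(23, 5): e=[8,10,62] → X
    (8,3)@(17, 7): e=[24,70,-14] → .
    (9,3)@(19, 7): e=[24,50,6] → X
    (9,4)@(19, 9): e=[40,50,-10] → .
    (10,4)@(21, 9): e=[40,30,10] → X
    (10,5)@(21, 11): e=[56,30,-6] → .
    (11,5)@(23, 11): e=[56,10,14] → X
    (11,6)@(23, 13): e=[72,10,-2] → .
  covered (10 px):
    . . . . . . . . . . . .
    . . . . . . . . . . . .
    . . . . . . . . X X X X
    . . . . . . . . . X X X
    . . . . . . . . . . X X
    . . . . . . . . . . . X
    . . . . . . . . . . . .

Final: [[8,2],[9,2],[10,2],[11,2],[9,3],[10,3],[11,3],[10,4],[11,4],[11,5]]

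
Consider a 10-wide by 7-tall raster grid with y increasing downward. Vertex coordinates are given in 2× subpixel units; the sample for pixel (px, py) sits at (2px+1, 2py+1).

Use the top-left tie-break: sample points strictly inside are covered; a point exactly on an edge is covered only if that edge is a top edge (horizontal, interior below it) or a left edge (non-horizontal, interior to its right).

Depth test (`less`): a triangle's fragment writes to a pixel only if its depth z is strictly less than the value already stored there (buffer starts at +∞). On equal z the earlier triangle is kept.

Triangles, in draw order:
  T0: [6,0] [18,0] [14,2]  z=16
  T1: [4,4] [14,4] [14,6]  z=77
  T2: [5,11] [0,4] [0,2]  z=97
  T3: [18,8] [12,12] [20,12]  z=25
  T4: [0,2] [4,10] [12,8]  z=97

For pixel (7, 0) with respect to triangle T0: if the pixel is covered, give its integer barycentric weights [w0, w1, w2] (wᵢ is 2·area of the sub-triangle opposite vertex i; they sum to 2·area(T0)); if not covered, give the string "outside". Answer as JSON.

T0:
  2·area = 24
  edge (6, 0)→(18, 0): d=(12,0) top-left  bias=+0
  edge (18, 0)→(14, 2): d=(-4,2) right/bottom  bias=-1
  edge (14, 2)→(6, 0): d=(-8,-2) top-left  bias=+0
    (5,0)@(11, 1): e=[12,10,2] → █
    (6,0)@(13, 1): e=[12,6,6] → █
    (7,0)@(15, 1): e=[12,2,10] → █
    (8,0)@(17, 1): e=[12,-2,14] → ·
    (5,1)@(11, 3): e=[36,2,-14] → ·
    (6,1)@(13, 3): e=[36,-2,-10] → ·
    (7,1)@(15, 3): e=[36,-6,-6] → ·
  covered (3 px):
    · · · · · █ █ █ · ·
    · · · · · · · · · ·
    · · · · · · · · · ·
    · · · · · · · · · ·
    · · · · · · · · · ·
    · · · · · · · · · ·
    · · · · · · · · · ·
T1:
  2·area = 20
  edge (4, 4)→(14, 4): d=(10,0) top-left  bias=+0
  edge (14, 4)→(14, 6): d=(0,2) right/bottom  bias=-1
  edge (14, 6)→(4, 4): d=(-10,-2) top-left  bias=+0
    (4,2)@(9, 5): e=[10,10,0] → █  [on edge]
    (5,2)@(11, 5): e=[10,6,4] → █
    (6,2)@(13, 5): e=[10,2,8] → █
    (7,2)@(15, 5): e=[10,-2,12] → ·
    (4,3)@(9, 7): e=[30,10,-20] → ·
    (5,3)@(11, 7): e=[30,6,-16] → ·
    (6,3)@(13, 7): e=[30,2,-12] → ·
    (9,3)@(19, 7): e=[30,-10,0] → ·  [on edge]
  covered (3 px):
    · · · · · · · · · ·
    · · · · · · · · · ·
    · · · · █ █ █ · · ·
    · · · · · · · · · ·
    · · · · · · · · · ·
    · · · · · · · · · ·
    · · · · · · · · · ·
T2:
  2·area = 10
  edge (5, 11)→(0, 4): d=(-5,-7) top-left  bias=+0
  edge (0, 4)→(0, 2): d=(0,-2) top-left  bias=+0
  edge (0, 2)→(5, 11): d=(5,9) right/bottom  bias=-1
    (0,2)@(1, 5): e=[2,2,6] → █
    (1,2)@(3, 5): e=[16,6,-12] → ·
    (0,3)@(1, 7): e=[-8,2,16] → ·
    (2,5)@(5, 11): e=[0,10,0] → ·  [on edge]
  covered (1 px):
    · · · · · · · · · ·
    · · · · · · · · · ·
    █ · · · · · · · · ·
    · · · · · · · · · ·
    · · · · · · · · · ·
    · · · · · · · · · ·
    · · · · · · · · · ·
T3:
  2·area = 32  (B↔C swapped to make it positive)
  edge (18, 8)→(20, 12): d=(2,4) right/bottom  bias=-1
  edge (20, 12)→(12, 12): d=(-8,0) right/bottom  bias=-1
  edge (12, 12)→(18, 8): d=(6,-4) top-left  bias=+0
    (8,4)@(17, 9): e=[6,24,2] → █
    (9,4)@(19, 9): e=[-2,24,10] → ·
    (7,5)@(15, 11): e=[18,8,6] → █
    (9,5)@(19, 11): e=[2,8,22] → █
    (7,6)@(15, 13): e=[22,-8,18] → ·
    (8,6)@(17, 13): e=[14,-8,26] → ·
    (9,6)@(19, 13): e=[6,-8,34] → ·
  covered (4 px):
    · · · · · · · · · ·
    · · · · · · · · · ·
    · · · · · · · · · ·
    · · · · · · · · · ·
    · · · · · · · · █ ·
    · · · · · · · █ █ █
    · · · · · · · · · ·
T4:
  2·area = 72  (B↔C swapped to make it positive)
  edge (0, 2)→(12, 8): d=(12,6) right/bottom  bias=-1
  edge (12, 8)→(4, 10): d=(-8,2) right/bottom  bias=-1
  edge (4, 10)→(0, 2): d=(-4,-8) top-left  bias=+0
    (0,1)@(1, 3): e=[6,62,4] → █
    (1,1)@(3, 3): e=[-6,58,20] → ·
    (0,2)@(1, 5): e=[30,46,-4] → ·
    (1,2)@(3, 5): e=[18,42,12] → █
    (2,2)@(5, 5): e=[6,38,28] → █
    (3,2)@(7, 5): e=[-6,34,44] → ·
    (1,3)@(3, 7): e=[42,26,4] → █
    (3,3)@(7, 7): e=[18,18,36] → █
    (4,3)@(9, 7): e=[6,14,52] → █
    (5,3)@(11, 7): e=[-6,10,68] → ·
    (1,4)@(3, 9): e=[66,10,-4] → ·
    (2,4)@(5, 9): e=[54,6,12] → █
  covered (9 px):
    · · · · · · · · · ·
    █ · · · · · · · · ·
    · █ █ · · · · · · ·
    · █ █ █ █ · · · · ·
    · · █ █ · · · · · ·
    · · · · · · · · · ·
    · · · · · · · · · ·

Answer: [2,10,12]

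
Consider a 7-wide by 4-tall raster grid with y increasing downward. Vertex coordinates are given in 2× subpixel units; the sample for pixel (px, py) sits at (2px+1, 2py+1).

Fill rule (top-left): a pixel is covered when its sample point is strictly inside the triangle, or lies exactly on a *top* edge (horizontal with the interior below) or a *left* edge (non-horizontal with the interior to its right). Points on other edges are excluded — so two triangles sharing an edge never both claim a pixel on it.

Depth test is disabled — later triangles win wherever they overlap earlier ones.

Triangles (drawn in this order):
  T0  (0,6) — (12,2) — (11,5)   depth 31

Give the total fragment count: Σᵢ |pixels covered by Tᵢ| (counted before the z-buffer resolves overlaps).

T0:
  2·area = 32
  edge (0, 6)→(12, 2): d=(12,-4) top-left  bias=+0
  edge (12, 2)→(11, 5): d=(-1,3) right/bottom  bias=-1
  edge (11, 5)→(0, 6): d=(-11,1) right/bottom  bias=-1
    (4,1)@(9, 3): e=[0,8,24] → X  [on edge]
    (5,1)@(11, 3): e=[8,2,22] → X
    (6,1)@(13, 3): e=[16,-4,20] → .
    (1,2)@(3, 5): e=[0,24,8] → X  [on edge]
    (2,2)@(5, 5): e=[8,18,6] → X
    (3,2)@(7, 5): e=[16,12,4] → X
    (5,2)@(11, 5): e=[32,0,0] → .  [on edge]
    (1,3)@(3, 7): e=[24,22,-14] → .
    (2,3)@(5, 7): e=[32,16,-16] → .
    (3,3)@(7, 7): e=[40,10,-18] → .
    (4,3)@(9, 7): e=[48,4,-20] → .
  covered (6 px):
    . . . . . . .
    . . . . X X .
    . X X X X . .
    . . . . . . .

Result: 6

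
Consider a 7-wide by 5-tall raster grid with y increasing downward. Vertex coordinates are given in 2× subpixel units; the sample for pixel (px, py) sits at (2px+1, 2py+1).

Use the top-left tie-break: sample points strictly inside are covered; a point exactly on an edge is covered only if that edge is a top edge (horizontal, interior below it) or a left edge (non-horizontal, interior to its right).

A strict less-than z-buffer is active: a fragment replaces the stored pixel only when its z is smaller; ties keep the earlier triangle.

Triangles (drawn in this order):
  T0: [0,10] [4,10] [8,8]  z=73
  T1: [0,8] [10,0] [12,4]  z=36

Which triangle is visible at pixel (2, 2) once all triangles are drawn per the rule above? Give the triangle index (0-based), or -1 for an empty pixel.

T0:
  2·area = 8  (B↔C swapped to make it positive)
  edge (0, 10)→(8, 8): d=(8,-2) top-left  bias=+0
  edge (8, 8)→(4, 10): d=(-4,2) right/bottom  bias=-1
  edge (4, 10)→(0, 10): d=(-4,0) right/bottom  bias=-1
    (2,4)@(5, 9): e=[2,2,4] → #
    (3,4)@(7, 9): e=[6,-2,4] → ·
  covered (1 px):
    · · · · · · ·
    · · · · · · ·
    · · · · · · ·
    · · · · · · ·
    · · # · · · ·
T1:
  2·area = 56
  edge (0, 8)→(10, 0): d=(10,-8) top-left  bias=+0
  edge (10, 0)→(12, 4): d=(2,4) right/bottom  bias=-1
  edge (12, 4)→(0, 8): d=(-12,4) right/bottom  bias=-1
    (4,0)@(9, 1): e=[2,6,48] → #
    (5,0)@(11, 1): e=[18,-2,40] → ·
    (3,1)@(7, 3): e=[6,18,32] → #
    (5,1)@(11, 3): e=[38,2,16] → #
    (6,1)@(13, 3): e=[54,-6,8] → ·
    (2,2)@(5, 5): e=[10,30,16] → #
    (4,2)@(9, 5): e=[42,14,0] → ·  [on edge]
    (5,2)@(11, 5): e=[58,6,-8] → ·
    (1,3)@(3, 7): e=[14,42,0] → ·  [on edge]
    (2,3)@(5, 7): e=[30,34,-8] → ·
    (3,3)@(7, 7): e=[46,26,-16] → ·
  covered (6 px):
    · · · · # · ·
    · · · # # # ·
    · · # # · · ·
    · · · · · · ·
    · · · · · · ·

Z-buffer (winner per pixel, '.' = empty):
  . . . . 1 . .
  . . . 1 1 1 .
  . . 1 1 . . .
  . . . . . . .
  . . 0 . . . .

Final: 1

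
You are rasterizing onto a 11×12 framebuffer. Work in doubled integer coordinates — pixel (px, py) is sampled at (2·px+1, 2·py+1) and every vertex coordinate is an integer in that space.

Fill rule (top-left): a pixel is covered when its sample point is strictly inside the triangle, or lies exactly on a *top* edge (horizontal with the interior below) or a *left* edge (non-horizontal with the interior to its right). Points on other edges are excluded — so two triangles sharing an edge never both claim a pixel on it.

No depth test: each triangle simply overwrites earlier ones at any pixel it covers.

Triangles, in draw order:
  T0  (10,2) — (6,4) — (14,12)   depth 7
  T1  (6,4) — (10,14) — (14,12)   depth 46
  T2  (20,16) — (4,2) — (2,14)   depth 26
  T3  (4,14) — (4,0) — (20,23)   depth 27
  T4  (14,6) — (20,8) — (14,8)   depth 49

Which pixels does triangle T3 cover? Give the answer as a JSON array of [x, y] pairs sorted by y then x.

T0:
  2·area = 48  (B↔C swapped to make it positive)
  edge (10, 2)→(14, 12): d=(4,10) right/bottom  bias=-1
  edge (14, 12)→(6, 4): d=(-8,-8) top-left  bias=+0
  edge (6, 4)→(10, 2): d=(4,-2) top-left  bias=+0
    (1,0)@(3, 1): e=[66,0,-18] → ·  [on edge]
    (2,1)@(5, 3): e=[54,0,-6] → ·  [on edge]
    (4,1)@(9, 3): e=[14,32,2] → #
    (5,1)@(11, 3): e=[-6,48,6] → ·
    (3,2)@(7, 5): e=[42,0,6] → #  [on edge]
    (5,2)@(11, 5): e=[2,32,14] → #
    (6,2)@(13, 5): e=[-18,48,18] → ·
    (3,3)@(7, 7): e=[50,-16,14] → ·
    (4,3)@(9, 7): e=[30,0,18] → #  [on edge]
    (6,3)@(13, 7): e=[-10,32,26] → ·
    (4,4)@(9, 9): e=[38,-16,26] → ·
    (5,4)@(11, 9): e=[18,0,30] → #  [on edge]
    (6,5)@(13, 11): e=[6,0,42] → #  [on edge]
    (7,6)@(15, 13): e=[-6,0,54] → ·  [on edge]
    (8,7)@(17, 15): e=[-18,0,66] → ·  [on edge]
    (9,8)@(19, 17): e=[-30,0,78] → ·  [on edge]
    (10,9)@(21, 19): e=[-42,0,90] → ·  [on edge]
  covered (8 px):
    · · · · · · · · · · ·
    · · · · # · · · · · ·
    · · · # # # · · · · ·
    · · · · # # · · · · ·
    · · · · · # · · · · ·
    · · · · · · # · · · ·
    · · · · · · · · · · ·
    · · · · · · · · · · ·
    · · · · · · · · · · ·
    · · · · · · · · · · ·
    · · · · · · · · · · ·
    · · · · · · · · · · ·
T1:
  2·area = 48  (B↔C swapped to make it positive)
  edge (6, 4)→(14, 12): d=(8,8) right/bottom  bias=-1
  edge (14, 12)→(10, 14): d=(-4,2) right/bottom  bias=-1
  edge (10, 14)→(6, 4): d=(-4,-10) top-left  bias=+0
    (1,0)@(3, 1): e=[0,66,-18] → ·  [on edge]
    (2,1)@(5, 3): e=[0,54,-6] → ·  [on edge]
    (3,2)@(7, 5): e=[0,42,6] → ·  [on edge]
    (4,3)@(9, 7): e=[0,30,18] → ·  [on edge]
    (4,4)@(9, 9): e=[16,22,10] → #
    (5,4)@(11, 9): e=[0,18,30] → ·  [on edge]
    (4,5)@(9, 11): e=[32,14,2] → #
    (5,5)@(11, 11): e=[16,10,22] → #
    (6,5)@(13, 11): e=[0,6,42] → ·  [on edge]
    (4,6)@(9, 13): e=[48,6,-6] → ·
    (5,6)@(11, 13): e=[32,2,14] → #
    (6,6)@(13, 13): e=[16,-2,34] → ·
    (7,6)@(15, 13): e=[0,-6,54] → ·  [on edge]
    (8,7)@(17, 15): e=[0,-18,66] → ·  [on edge]
    (9,8)@(19, 17): e=[0,-30,78] → ·  [on edge]
    (10,9)@(21, 19): e=[0,-42,90] → ·  [on edge]
  covered (4 px):
    · · · · · · · · · · ·
    · · · · · · · · · · ·
    · · · · · · · · · · ·
    · · · · · · · · · · ·
    · · · · # · · · · · ·
    · · · · # # · · · · ·
    · · · · · # · · · · ·
    · · · · · · · · · · ·
    · · · · · · · · · · ·
    · · · · · · · · · · ·
    · · · · · · · · · · ·
    · · · · · · · · · · ·
T2:
  2·area = 220  (B↔C swapped to make it positive)
  edge (20, 16)→(2, 14): d=(-18,-2) top-left  bias=+0
  edge (2, 14)→(4, 2): d=(2,-12) top-left  bias=+0
  edge (4, 2)→(20, 16): d=(16,14) right/bottom  bias=-1
    (2,1)@(5, 3): e=[204,14,2] → #
    (3,1)@(7, 3): e=[208,38,-26] → ·
    (2,2)@(5, 5): e=[168,18,34] → #
    (3,2)@(7, 5): e=[172,42,6] → #
    (4,2)@(9, 5): e=[176,66,-22] → ·
    (2,3)@(5, 7): e=[132,22,66] → #
    (4,3)@(9, 7): e=[140,70,10] → #
    (5,3)@(11, 7): e=[144,94,-18] → ·
    (1,4)@(3, 9): e=[92,2,126] → #
    (5,4)@(11, 9): e=[108,98,14] → #
    (6,4)@(13, 9): e=[112,122,-14] → ·
    (1,5)@(3, 11): e=[56,6,158] → #
    (5,7)@(11, 15): e=[0,110,110] → #  [on edge]
  covered (28 px):
    · · · · · · · · · · ·
    · · # · · · · · · · ·
    · · # # · · · · · · ·
    · · # # # · · · · · ·
    · # # # # # · · · · ·
    · # # # # # # · · · ·
    · # # # # # # # · · ·
    · · · · · # # # # · ·
    · · · · · · · · · · ·
    · · · · · · · · · · ·
    · · · · · · · · · · ·
    · · · · · · · · · · ·
T3:
  2·area = 224
  edge (4, 14)→(4, 0): d=(0,-14) top-left  bias=+0
  edge (4, 0)→(20, 23): d=(16,23) right/bottom  bias=-1
  edge (20, 23)→(4, 14): d=(-16,-9) top-left  bias=+0
    (2,1)@(5, 3): e=[14,25,185] → #
    (3,1)@(7, 3): e=[42,-21,203] → ·
    (2,2)@(5, 5): e=[14,57,153] → #
    (3,2)@(7, 5): e=[42,11,171] → #
    (4,2)@(9, 5): e=[70,-35,189] → ·
    (2,3)@(5, 7): e=[14,89,121] → #
    (4,3)@(9, 7): e=[70,-3,157] → ·
    (2,4)@(5, 9): e=[14,121,89] → #
    (4,4)@(9, 9): e=[70,29,125] → #
    (5,4)@(11, 9): e=[98,-17,143] → ·
    (2,5)@(5, 11): e=[14,153,57] → #
    (5,5)@(11, 11): e=[98,15,111] → #
  covered (28 px):
    · · · · · · · · · · ·
    · · # · · · · · · · ·
    · · # # · · · · · · ·
    · · # # · · · · · · ·
    · · # # # · · · · · ·
    · · # # # # · · · · ·
    · · # # # # # · · · ·
    · · · # # # # · · · ·
    · · · · · # # # · · ·
    · · · · · · # # # · ·
    · · · · · · · · # · ·
    · · · · · · · · · · ·
T4:
  2·area = 12
  edge (14, 6)→(20, 8): d=(6,2) right/bottom  bias=-1
  edge (20, 8)→(14, 8): d=(-6,0) right/bottom  bias=-1
  edge (14, 8)→(14, 6): d=(0,-2) top-left  bias=+0
    (2,1)@(5, 3): e=[0,30,-18] → ·  [on edge]
    (5,2)@(11, 5): e=[0,18,-6] → ·  [on edge]
    (7,3)@(15, 7): e=[4,6,2] → #
    (8,3)@(17, 7): e=[0,6,6] → ·  [on edge]
    (7,4)@(15, 9): e=[16,-6,2] → ·
  covered (1 px):
    · · · · · · · · · · ·
    · · · · · · · · · · ·
    · · · · · · · · · · ·
    · · · · · · · # · · ·
    · · · · · · · · · · ·
    · · · · · · · · · · ·
    · · · · · · · · · · ·
    · · · · · · · · · · ·
    · · · · · · · · · · ·
    · · · · · · · · · · ·
    · · · · · · · · · · ·
    · · · · · · · · · · ·

Final: [[2,1],[2,2],[3,2],[2,3],[3,3],[2,4],[3,4],[4,4],[2,5],[3,5],[4,5],[5,5],[2,6],[3,6],[4,6],[5,6],[6,6],[3,7],[4,7],[5,7],[6,7],[5,8],[6,8],[7,8],[6,9],[7,9],[8,9],[8,10]]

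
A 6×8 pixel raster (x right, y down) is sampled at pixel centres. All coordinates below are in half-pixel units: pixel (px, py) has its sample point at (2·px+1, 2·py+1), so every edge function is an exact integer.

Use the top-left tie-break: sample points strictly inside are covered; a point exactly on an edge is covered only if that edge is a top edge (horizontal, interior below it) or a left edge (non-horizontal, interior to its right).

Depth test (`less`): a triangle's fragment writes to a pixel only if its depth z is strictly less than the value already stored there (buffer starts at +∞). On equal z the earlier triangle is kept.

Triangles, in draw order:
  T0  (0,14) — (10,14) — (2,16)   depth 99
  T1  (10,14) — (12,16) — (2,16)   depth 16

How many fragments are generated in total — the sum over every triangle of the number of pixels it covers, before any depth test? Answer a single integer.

T0:
  2·area = 20
  edge (0, 14)→(10, 14): d=(10,0) top-left  bias=+0
  edge (10, 14)→(2, 16): d=(-8,2) right/bottom  bias=-1
  edge (2, 16)→(0, 14): d=(-2,-2) top-left  bias=+0
    (0,7)@(1, 15): e=[10,10,0] → #  [on edge]
    (1,7)@(3, 15): e=[10,6,4] → #
    (2,7)@(5, 15): e=[10,2,8] → #
    (3,7)@(7, 15): e=[10,-2,12] → ·
  covered (3 px):
    · · · · · ·
    · · · · · ·
    · · · · · ·
    · · · · · ·
    · · · · · ·
    · · · · · ·
    · · · · · ·
    # # # · · ·
T1:
  2·area = 20
  edge (10, 14)→(12, 16): d=(2,2) right/bottom  bias=-1
  edge (12, 16)→(2, 16): d=(-10,0) right/bottom  bias=-1
  edge (2, 16)→(10, 14): d=(8,-2) top-left  bias=+0
    (0,2)@(1, 5): e=[0,110,-90] → ·  [on edge]
    (1,3)@(3, 7): e=[0,90,-70] → ·  [on edge]
    (2,4)@(5, 9): e=[0,70,-50] → ·  [on edge]
    (3,5)@(7, 11): e=[0,50,-30] → ·  [on edge]
    (4,6)@(9, 13): e=[0,30,-10] → ·  [on edge]
    (3,7)@(7, 15): e=[8,10,2] → #
    (4,7)@(9, 15): e=[4,10,6] → #
    (5,7)@(11, 15): e=[0,10,10] → ·  [on edge]
  covered (2 px):
    · · · · · ·
    · · · · · ·
    · · · · · ·
    · · · · · ·
    · · · · · ·
    · · · · · ·
    · · · · · ·
    · · · # # ·

Result: 5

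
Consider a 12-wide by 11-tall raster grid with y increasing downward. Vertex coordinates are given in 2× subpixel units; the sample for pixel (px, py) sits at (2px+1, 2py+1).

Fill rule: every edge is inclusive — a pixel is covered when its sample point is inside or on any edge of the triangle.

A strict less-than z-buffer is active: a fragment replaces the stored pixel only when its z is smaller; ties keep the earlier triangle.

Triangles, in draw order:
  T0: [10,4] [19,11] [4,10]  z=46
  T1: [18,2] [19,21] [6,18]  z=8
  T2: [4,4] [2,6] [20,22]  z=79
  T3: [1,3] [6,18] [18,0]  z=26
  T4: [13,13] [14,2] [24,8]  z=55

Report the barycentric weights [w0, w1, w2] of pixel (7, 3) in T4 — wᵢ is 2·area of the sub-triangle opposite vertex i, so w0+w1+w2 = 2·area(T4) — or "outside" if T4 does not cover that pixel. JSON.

T0:
  2·area = 96
  edge (10, 4)→(19, 11): d=(9,7) inclusive
  edge (19, 11)→(4, 10): d=(-15,-1) inclusive
  edge (4, 10)→(10, 4): d=(6,-6) inclusive
    (6,0)@(13, 1): e=[-48,144,0] → ·  [on edge]
    (5,1)@(11, 3): e=[-16,112,0] → ·  [on edge]
    (4,2)@(9, 5): e=[16,80,0] → #  [on edge]
    (5,2)@(11, 5): e=[2,82,12] → #
    (6,2)@(13, 5): e=[-12,84,24] → ·
    (3,3)@(7, 7): e=[48,48,0] → #  [on edge]
    (6,3)@(13, 7): e=[6,54,36] → #
    (7,3)@(15, 7): e=[-8,56,48] → ·
    (2,4)@(5, 9): e=[80,16,0] → #  [on edge]
    (7,4)@(15, 9): e=[10,26,60] → #
    (8,4)@(17, 9): e=[-4,28,72] → ·
    (1,5)@(3, 11): e=[112,-16,0] → ·  [on edge]
    (9,5)@(19, 11): e=[0,0,96] → #  [on edge]
    (0,6)@(1, 13): e=[144,-48,0] → ·  [on edge]
  covered (13 px):
    · · · · · · · · · · · ·
    · · · · · · · · · · · ·
    · · · · # # · · · · · ·
    · · · # # # # · · · · ·
    · · # # # # # # · · · ·
    · · · · · · · · · # · ·
    · · · · · · · · · · · ·
    · · · · · · · · · · · ·
    · · · · · · · · · · · ·
    · · · · · · · · · · · ·
    · · · · · · · · · · · ·
T1:
  2·area = 244
  edge (18, 2)→(19, 21): d=(1,19) inclusive
  edge (19, 21)→(6, 18): d=(-13,-3) inclusive
  edge (6, 18)→(18, 2): d=(12,-16) inclusive
    (8,2)@(17, 5): e=[22,202,20] → #
    (9,2)@(19, 5): e=[-16,208,52] → ·
    (7,3)@(15, 7): e=[62,170,12] → #
    (9,3)@(19, 7): e=[-14,182,76] → ·
    (6,4)@(13, 9): e=[102,138,4] → #
    (9,4)@(19, 9): e=[-12,156,100] → ·
    (6,5)@(13, 11): e=[104,112,28] → #
    (9,5)@(19, 11): e=[-10,130,124] → ·
    (5,6)@(11, 13): e=[144,80,20] → #
    (9,6)@(19, 13): e=[-8,104,148] → ·
    (4,7)@(9, 15): e=[184,48,12] → #
    (9,7)@(19, 15): e=[-6,78,172] → ·
    (9,10)@(19, 21): e=[0,0,244] → #  [on edge]
  covered (29 px):
    · · · · · · · · · · · ·
    · · · · · · · · · · · ·
    · · · · · · · · # · · ·
    · · · · · · · # # · · ·
    · · · · · · # # # · · ·
    · · · · · · # # # · · ·
    · · · · · # # # # · · ·
    · · · · # # # # # · · ·
    · · · # # # # # # · · ·
    · · · · · # # # # · · ·
    · · · · · · · · · # · ·
T2:
  2·area = 68  (B↔C swapped to make it positive)
  edge (4, 4)→(20, 22): d=(16,18) inclusive
  edge (20, 22)→(2, 6): d=(-18,-16) inclusive
  edge (2, 6)→(4, 4): d=(2,-2) inclusive
    (3,0)@(7, 1): e=[-102,170,0] → ·  [on edge]
    (2,1)@(5, 3): e=[-34,102,0] → ·  [on edge]
    (1,2)@(3, 5): e=[34,34,0] → #  [on edge]
    (2,2)@(5, 5): e=[-2,66,4] → ·
    (0,3)@(1, 7): e=[102,-34,0] → ·  [on edge]
    (1,3)@(3, 7): e=[66,-2,4] → ·
    (2,3)@(5, 7): e=[30,30,8] → #
    (3,3)@(7, 7): e=[-6,62,12] → ·
    (2,4)@(5, 9): e=[62,-6,12] → ·
    (3,4)@(7, 9): e=[26,26,16] → #
    (4,4)@(9, 9): e=[-10,58,20] → ·
    (3,5)@(7, 11): e=[58,-10,20] → ·
  covered (9 px):
    · · · · · · · · · · · ·
    · · · · · · · · · · · ·
    · # · · · · · · · · · ·
    · · # · · · · · · · · ·
    · · · # · · · · · · · ·
    · · · · # · · · · · · ·
    · · · · · # · · · · · ·
    · · · · · · # · · · · ·
    · · · · · · · # · · · ·
    · · · · · · · · # · · ·
    · · · · · · · · · # · ·
T3:
  2·area = 270  (B↔C swapped to make it positive)
  edge (1, 3)→(18, 0): d=(17,-3) inclusive
  edge (18, 0)→(6, 18): d=(-12,18) inclusive
  edge (6, 18)→(1, 3): d=(-5,-15) inclusive
    (6,0)@(13, 1): e=[2,78,190] → #
    (7,0)@(15, 1): e=[8,42,220] → #
    (8,0)@(17, 1): e=[14,6,250] → #
    (9,0)@(19, 1): e=[20,-30,280] → ·
    (0,1)@(1, 3): e=[0,270,0] → #  [on edge]
    (1,1)@(3, 3): e=[6,234,30] → #
    (2,1)@(5, 3): e=[12,198,60] → #
    (3,1)@(7, 3): e=[18,162,90] → #
    (4,1)@(9, 3): e=[24,126,120] → #
    (5,1)@(11, 3): e=[30,90,150] → #
    (8,1)@(17, 3): e=[48,-18,240] → ·
    (0,2)@(1, 5): e=[34,246,-10] → ·
    (1,4)@(3, 9): e=[108,162,0] → #  [on edge]
    (2,7)@(5, 15): e=[216,54,0] → #  [on edge]
    (3,10)@(7, 21): e=[324,-54,0] → ·  [on edge]
  covered (36 px):
    · · · · · · # # # · · ·
    # # # # # # # # · · · ·
    · # # # # # # · · · · ·
    · # # # # # # · · · · ·
    · # # # # # · · · · · ·
    · · # # # · · · · · · ·
    · · # # # · · · · · · ·
    · · # # · · · · · · · ·
    · · · · · · · · · · · ·
    · · · · · · · · · · · ·
    · · · · · · · · · · · ·
T4:
  2·area = 116
  edge (13, 13)→(14, 2): d=(1,-11) inclusive
  edge (14, 2)→(24, 8): d=(10,6) inclusive
  edge (24, 8)→(13, 13): d=(-11,5) inclusive
    (7,1)@(15, 3): e=[12,4,100] → #
    (8,1)@(17, 3): e=[34,-8,90] → ·
    (7,2)@(15, 5): e=[14,24,78] → #
    (8,2)@(17, 5): e=[36,12,68] → #
    (9,2)@(19, 5): e=[58,0,58] → #  [on edge]
    (10,2)@(21, 5): e=[80,-12,48] → ·
    (7,3)@(15, 7): e=[16,44,56] → #
    (10,3)@(21, 7): e=[82,8,26] → #
    (11,3)@(23, 7): e=[104,-4,16] → ·
    (7,4)@(15, 9): e=[18,64,34] → #
    (11,4)@(23, 9): e=[106,16,-6] → ·
    (7,5)@(15, 11): e=[20,84,12] → #
    (6,6)@(13, 13): e=[0,116,0] → #  [on edge]
  covered (15 px):
    · · · · · · · · · · · ·
    · · · · · · · # · · · ·
    · · · · · · · # # # · ·
    · · · · · · · # # # # ·
    · · · · · · · # # # # ·
    · · · · · · · # # · · ·
    · · · · · · # · · · · ·
    · · · · · · · · · · · ·
    · · · · · · · · · · · ·
    · · · · · · · · · · · ·
    · · · · · · · · · · · ·

Final: [44,56,16]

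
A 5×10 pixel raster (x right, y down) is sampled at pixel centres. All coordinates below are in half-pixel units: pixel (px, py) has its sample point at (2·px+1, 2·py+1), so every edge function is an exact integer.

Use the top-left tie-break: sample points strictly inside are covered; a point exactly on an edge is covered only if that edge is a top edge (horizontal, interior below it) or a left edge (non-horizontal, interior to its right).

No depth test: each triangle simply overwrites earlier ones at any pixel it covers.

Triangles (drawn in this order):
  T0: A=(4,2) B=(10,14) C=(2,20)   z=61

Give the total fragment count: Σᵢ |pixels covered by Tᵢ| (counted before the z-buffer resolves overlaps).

T0:
  2·area = 132
  edge (4, 2)→(10, 14): d=(6,12) right/bottom  bias=-1
  edge (10, 14)→(2, 20): d=(-8,6) right/bottom  bias=-1
  edge (2, 20)→(4, 2): d=(2,-18) top-left  bias=+0
    (2,2)@(5, 5): e=[6,102,24] → #
    (3,2)@(7, 5): e=[-18,90,60] → ·
    (2,3)@(5, 7): e=[18,86,28] → #
    (3,3)@(7, 7): e=[-6,74,64] → ·
    (2,4)@(5, 9): e=[30,70,32] → #
    (3,4)@(7, 9): e=[6,58,68] → #
    (4,4)@(9, 9): e=[-18,46,104] → ·
    (1,5)@(3, 11): e=[66,66,0] → #  [on edge]
    (4,5)@(9, 11): e=[-6,30,108] → ·
    (1,6)@(3, 13): e=[78,50,4] → #
    (4,6)@(9, 13): e=[6,14,112] → #
    (1,7)@(3, 15): e=[90,34,8] → #
  covered (17 px):
    · · · · ·
    · · · · ·
    · · # · ·
    · · # · ·
    · · # # ·
    · # # # ·
    · # # # #
    · # # # ·
    · # # · ·
    · # · · ·

Final: 17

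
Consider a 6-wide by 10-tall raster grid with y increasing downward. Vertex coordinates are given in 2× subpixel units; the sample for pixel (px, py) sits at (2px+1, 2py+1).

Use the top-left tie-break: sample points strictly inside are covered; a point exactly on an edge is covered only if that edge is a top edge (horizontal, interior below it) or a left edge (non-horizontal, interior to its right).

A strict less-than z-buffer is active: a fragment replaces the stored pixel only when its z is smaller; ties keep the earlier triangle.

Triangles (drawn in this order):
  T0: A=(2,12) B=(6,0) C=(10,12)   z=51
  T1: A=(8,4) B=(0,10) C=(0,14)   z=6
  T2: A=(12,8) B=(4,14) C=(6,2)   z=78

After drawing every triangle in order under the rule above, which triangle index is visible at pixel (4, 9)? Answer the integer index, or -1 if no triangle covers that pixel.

T0:
  2·area = 96
  edge (2, 12)→(6, 0): d=(4,-12) top-left  bias=+0
  edge (6, 0)→(10, 12): d=(4,12) right/bottom  bias=-1
  edge (10, 12)→(2, 12): d=(-8,0) right/bottom  bias=-1
    (2,1)@(5, 3): e=[0,24,72] → #  [on edge]
    (3,1)@(7, 3): e=[24,0,72] → ·  [on edge]
    (2,2)@(5, 5): e=[8,32,56] → #
    (3,2)@(7, 5): e=[32,8,56] → #
    (4,2)@(9, 5): e=[56,-16,56] → ·
    (2,3)@(5, 7): e=[16,40,40] → #
    (4,3)@(9, 7): e=[64,-8,40] → ·
    (1,4)@(3, 9): e=[0,72,24] → #  [on edge]
    (4,4)@(9, 9): e=[72,0,24] → ·  [on edge]
    (1,5)@(3, 11): e=[8,80,8] → #
    (4,5)@(9, 11): e=[80,8,8] → #
    (5,5)@(11, 11): e=[104,-16,8] → ·
    (0,7)@(1, 15): e=[0,120,-24] → ·  [on edge]
    (5,7)@(11, 15): e=[120,0,-24] → ·  [on edge]
  covered (12 px):
    · · · · · ·
    · · # · · ·
    · · # # · ·
    · · # # · ·
    · # # # · ·
    · # # # # ·
    · · · · · ·
    · · · · · ·
    · · · · · ·
    · · · · · ·
T1:
  2·area = 32  (B↔C swapped to make it positive)
  edge (8, 4)→(0, 14): d=(-8,10) right/bottom  bias=-1
  edge (0, 14)→(0, 10): d=(0,-4) top-left  bias=+0
  edge (0, 10)→(8, 4): d=(8,-6) top-left  bias=+0
    (3,2)@(7, 5): e=[2,28,2] → #
    (4,2)@(9, 5): e=[-18,36,14] → ·
    (2,3)@(5, 7): e=[6,20,6] → #
    (3,3)@(7, 7): e=[-14,28,18] → ·
    (1,4)@(3, 9): e=[10,12,10] → #
    (2,4)@(5, 9): e=[-10,20,22] → ·
    (0,5)@(1, 11): e=[14,4,14] → #
    (1,5)@(3, 11): e=[-6,12,26] → ·
    (0,6)@(1, 13): e=[-2,4,30] → ·
  covered (4 px):
    · · · · · ·
    · · · · · ·
    · · · # · ·
    · · # · · ·
    · # · · · ·
    # · · · · ·
    · · · · · ·
    · · · · · ·
    · · · · · ·
    · · · · · ·
T2:
  2·area = 84
  edge (12, 8)→(4, 14): d=(-8,6) right/bottom  bias=-1
  edge (4, 14)→(6, 2): d=(2,-12) top-left  bias=+0
  edge (6, 2)→(12, 8): d=(6,6) right/bottom  bias=-1
    (2,0)@(5, 1): e=[98,-14,0] → ·  [on edge]
    (3,1)@(7, 3): e=[70,14,0] → ·  [on edge]
    (3,2)@(7, 5): e=[54,18,12] → #
    (4,2)@(9, 5): e=[42,42,0] → ·  [on edge]
    (3,3)@(7, 7): e=[38,22,24] → #
    (4,3)@(9, 7): e=[26,46,12] → #
    (5,3)@(11, 7): e=[14,70,0] → ·  [on edge]
    (2,4)@(5, 9): e=[34,2,48] → #
    (5,4)@(11, 9): e=[-2,74,12] → ·
    (2,5)@(5, 11): e=[18,6,60] → #
    (4,5)@(9, 11): e=[-6,54,36] → ·
    (2,6)@(5, 13): e=[2,10,72] → #
  covered (9 px):
    · · · · · ·
    · · · · · ·
    · · · # · ·
    · · · # # ·
    · · # # # ·
    · · # # · ·
    · · # · · ·
    · · · · · ·
    · · · · · ·
    · · · · · ·

Z-buffer (winner per pixel, '.' = empty):
  . . . . . .
  . . 0 . . .
  . . 0 1 . .
  . . 1 0 2 .
  . 1 0 0 2 .
  1 0 0 0 0 .
  . . 2 . . .
  . . . . . .
  . . . . . .
  . . . . . .

Result: -1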